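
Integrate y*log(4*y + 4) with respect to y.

Use integration by parts with u = log(4*y + 4), dv = y dy.
Then du = 4/(4*y + 4) dy and v = y**2/2.

y**2*log(4*y + 4)/2 - y**2/4 + y/2 - log(y + 1)/2 + C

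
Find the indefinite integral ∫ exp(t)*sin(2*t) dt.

exp(t)*sin(2*t)/5 - 2*exp(t)*cos(2*t)/5 + C

Let I denote the integral. Integrate by parts with u = sin(2*t), dv = exp(t) dt, so v = exp(t): I = exp(t)*sin(2*t) − 2·∫ exp(t)*cos(2*t) dt.
Apply parts again with u = cos(2*t), dv = exp(t) dt: ∫ exp(t)*cos(2*t) dt = exp(t)*cos(2*t) + 2·I. Substituting back brings back I: I = exp(t)*sin(2*t) - 2*exp(t)*cos(2*t) − 4·I.
Solving for I: (1 + 4)·I equals the remaining terms, so I = (1/5)·(exp(t)*sin(2*t) - 2*exp(t)*cos(2*t)).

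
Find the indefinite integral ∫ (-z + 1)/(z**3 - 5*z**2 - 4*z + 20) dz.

-4*log(z - 5)/21 + log(z - 2)/12 + 3*log(z + 2)/28 + C

Factor the denominator: (z - 5)*(z - 2)*(z + 2).
Partial-fraction decomposition: 3/(28*(z + 2)) + 1/(12*(z - 2)) - 4/(21*(z - 5)).
Integrate each term: A/(z−a) contributes A·log|z−a|.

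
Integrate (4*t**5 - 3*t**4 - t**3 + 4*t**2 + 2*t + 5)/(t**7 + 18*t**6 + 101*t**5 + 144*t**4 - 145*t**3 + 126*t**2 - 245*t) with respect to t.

-log(t)/49 + 11*log(t - 1)/768 - 2831*log(t + 5)/624 + 35703767*log(t + 7)/7840000 - 361*log(t**2 + 1)/65000 - 137*atan(t)/8125 - 73901/(5600*t + 39200) + C

Factor the denominator: t*(t - 1)*(t + 5)*(t + 7)**2*(t**2 + 1).
Partial-fraction decomposition: -(361*t + 548)/(32500*(t**2 + 1)) + 35703767/(7840000*(t + 7)) + 73901/(5600*(t + 7)**2) - 2831/(624*(t + 5)) + 11/(768*(t - 1)) - 1/(49*t).
Integrate each term; A/(t−a) gives A·log|t−a|; the (Bt+D)/(t²+p²) term gives a log and an atan.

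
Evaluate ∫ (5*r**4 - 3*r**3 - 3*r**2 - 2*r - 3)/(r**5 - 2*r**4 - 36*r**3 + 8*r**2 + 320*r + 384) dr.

Factor the denominator: (r - 6)*(r - 4)*(r + 2)**2*(r + 4).
Partial-fraction decomposition: 1429/(320*(r + 4)) - 1643/(768*(r + 2)) + 31/(32*(r + 2)**2) - 343/(192*(r - 4)) + 5709/(1280*(r - 6)).
Integrate each term; A/(r−a) gives A·log|r−a|; A/(r−a)² gives −A/(r−a).

5709*log(r - 6)/1280 - 343*log(r - 4)/192 - 1643*log(r + 2)/768 + 1429*log(r + 4)/320 - 31/(32*r + 64) + C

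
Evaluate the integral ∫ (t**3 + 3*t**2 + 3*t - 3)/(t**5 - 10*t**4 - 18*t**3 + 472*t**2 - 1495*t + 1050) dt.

Factor the denominator: (t - 6)*(t - 5)**2*(t - 1)*(t + 7).
Partial-fraction decomposition: -55/(3744*(t + 7)) - 1/(160*(t - 1)) - 187/(36*(t - 5)) - 53/(12*(t - 5)**2) + 339/(65*(t - 6)).
Integrate each term; A/(t−a) gives A·log|t−a|; A/(t−a)² gives −A/(t−a).

339*log(t - 6)/65 - 187*log(t - 5)/36 - log(t - 1)/160 - 55*log(t + 7)/3744 + 53/(12*t - 60) + C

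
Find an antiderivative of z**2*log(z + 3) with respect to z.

Use integration by parts with u = log(z + 3), dv = z**2 dz.
Then du = 1/(z + 3) dz and v = z**3/3.

z**3*log(z + 3)/3 - z**3/9 + z**2/2 - 3*z + 9*log(z + 3) + C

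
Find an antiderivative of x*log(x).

Use integration by parts with u = log(x), dv = x dx.
Then du = 1/x dx and v = x**2/2.

x**2*log(x)/2 - x**2/4 + C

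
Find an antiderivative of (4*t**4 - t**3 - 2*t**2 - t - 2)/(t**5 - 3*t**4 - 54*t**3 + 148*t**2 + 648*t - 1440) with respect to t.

611*log(t - 6)/60 - 2318*log(t - 5)/297 + 11*log(t - 2)/144 - 529*log(t + 4)/540 + 1333*log(t + 6)/528 + C

Factor the denominator: (t - 6)*(t - 5)*(t - 2)*(t + 4)*(t + 6).
Partial-fraction decomposition: 1333/(528*(t + 6)) - 529/(540*(t + 4)) + 11/(144*(t - 2)) - 2318/(297*(t - 5)) + 611/(60*(t - 6)).
Integrate each term: A/(t−a) contributes A·log|t−a|.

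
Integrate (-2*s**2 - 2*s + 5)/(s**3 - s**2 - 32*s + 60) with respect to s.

-5*log(s - 5)/3 + 7*log(s - 2)/24 - 5*log(s + 6)/8 + C

Factor the denominator: (s - 5)*(s - 2)*(s + 6).
Partial-fraction decomposition: -5/(8*(s + 6)) + 7/(24*(s - 2)) - 5/(3*(s - 5)).
Integrate each term: A/(s−a) contributes A·log|s−a|.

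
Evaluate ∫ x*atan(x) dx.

x**2*atan(x)/2 - x/2 + atan(x)/2 + C

Use integration by parts with u = arctan(x), dv = x dx.
Then du = 1/(x**2 + 1) dx.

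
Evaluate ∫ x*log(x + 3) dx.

x**2*log(x + 3)/2 - x**2/4 + 3*x/2 - 9*log(x + 3)/2 + C

Use integration by parts with u = log(x + 3), dv = x dx.
Then du = 1/(x + 3) dx and v = x**2/2.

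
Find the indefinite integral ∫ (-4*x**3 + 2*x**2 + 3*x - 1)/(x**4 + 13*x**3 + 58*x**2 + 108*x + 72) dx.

Factor the denominator: (x + 2)**2*(x + 3)*(x + 6).
Partial-fraction decomposition: -917/(48*(x + 6)) + 116/(3*(x + 3)) - 377/(16*(x + 2)) + 33/(4*(x + 2)**2).
Integrate each term; A/(x−a) gives A·log|x−a|; A/(x−a)² gives −A/(x−a).

-377*log(x + 2)/16 + 116*log(x + 3)/3 - 917*log(x + 6)/48 - 33/(4*x + 8) + C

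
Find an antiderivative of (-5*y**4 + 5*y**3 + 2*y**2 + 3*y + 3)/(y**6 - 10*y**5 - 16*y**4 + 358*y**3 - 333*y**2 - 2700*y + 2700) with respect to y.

608441*log(y - 6)/81675 - 38*log(y - 5)/5 - log(y - 1)/300 - 11*log(y + 3)/108 + 464*log(y + 5)/1815 + 1769/(165*y - 990) + C

Factor the denominator: (y - 6)**2*(y - 5)*(y - 1)*(y + 3)*(y + 5).
Partial-fraction decomposition: 464/(1815*(y + 5)) - 11/(108*(y + 3)) - 1/(300*(y - 1)) - 38/(5*(y - 5)) + 608441/(81675*(y - 6)) - 1769/(165*(y - 6)**2).
Integrate each term; A/(y−a) gives A·log|y−a|; A/(y−a)² gives −A/(y−a).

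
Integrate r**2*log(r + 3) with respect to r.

Use integration by parts with u = log(r + 3), dv = r**2 dr.
Then du = 1/(r + 3) dr and v = r**3/3.

r**3*log(r + 3)/3 - r**3/9 + r**2/2 - 3*r + 9*log(r + 3) + C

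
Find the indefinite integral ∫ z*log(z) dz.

Use integration by parts with u = log(z), dv = z dz.
Then du = 1/z dz and v = z**2/2.

z**2*log(z)/2 - z**2/4 + C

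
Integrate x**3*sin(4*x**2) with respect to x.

Let u = x², du = 2x dx; rewrite as (1/2)∫ u^1·sin(4u) du.
Now integrate by parts 1 time.

-x**2*cos(4*x**2)/8 + sin(4*x**2)/32 + C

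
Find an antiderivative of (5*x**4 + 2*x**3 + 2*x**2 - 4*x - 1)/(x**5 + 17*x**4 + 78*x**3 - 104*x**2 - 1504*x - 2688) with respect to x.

Factor the denominator: (x - 4)*(x + 4)**2*(x + 6)*(x + 7).
Partial-fraction decomposition: 11444/(99*(x + 7)) - 6143/(40*(x + 6)) + 49279/(1152*(x + 4)) - 1199/(48*(x + 4)**2) + 1423/(7040*(x - 4)).
Integrate each term; A/(x−a) gives A·log|x−a|; A/(x−a)² gives −A/(x−a).

1423*log(x - 4)/7040 + 49279*log(x + 4)/1152 - 6143*log(x + 6)/40 + 11444*log(x + 7)/99 + 1199/(48*x + 192) + C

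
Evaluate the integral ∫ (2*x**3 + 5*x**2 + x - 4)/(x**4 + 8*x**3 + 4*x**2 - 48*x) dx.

Factor the denominator: x*(x - 2)*(x + 4)*(x + 6).
Partial-fraction decomposition: 131/(48*(x + 6)) - 7/(6*(x + 4)) + 17/(48*(x - 2)) + 1/(12*x).
Integrate each term: A/(x−a) contributes A·log|x−a|.

log(x)/12 + 17*log(x - 2)/48 - 7*log(x + 4)/6 + 131*log(x + 6)/48 + C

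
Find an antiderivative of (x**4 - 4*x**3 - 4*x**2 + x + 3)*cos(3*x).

Use integration by parts with u = x**4 - 4*x**3 - 4*x**2 + x + 3, dv = cos(3*x) dx, so v = sin(3*x)/3.
Apply parts 4 times (tabular method): alternate signs, differentiate u down to 0, integrate dv up.

x**4*sin(3*x)/3 - 4*x**3*sin(3*x)/3 + 4*x**3*cos(3*x)/9 - 16*x**2*sin(3*x)/9 - 4*x**2*cos(3*x)/3 + 11*x*sin(3*x)/9 - 32*x*cos(3*x)/27 + 113*sin(3*x)/81 + 11*cos(3*x)/27 + C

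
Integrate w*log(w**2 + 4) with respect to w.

Let u = w**2 + 4, so du = (2*w) dw.
The integral becomes (1/2)·∫ log(u) du; integrate by parts with u′=log(u), dv′=du.

w**2*log(w**2 + 4)/2 - w**2/2 + 2*log(w**2 + 4) + C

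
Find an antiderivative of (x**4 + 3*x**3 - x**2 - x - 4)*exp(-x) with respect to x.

(-x**4 - 7*x**3 - 20*x**2 - 39*x - 35)*exp(-x) + C

Use integration by parts with u = x**4 + 3*x**3 - x**2 - x - 4, dv = exp(-x) dx, so v = -exp(-x).
Apply parts 4 times (tabular method): alternate signs, differentiate u down to 0, integrate dv up.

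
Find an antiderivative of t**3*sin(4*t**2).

Let u = t², du = 2t dt; rewrite as (1/2)∫ u^1·sin(4u) du.
Now integrate by parts 1 time.

-t**2*cos(4*t**2)/8 + sin(4*t**2)/32 + C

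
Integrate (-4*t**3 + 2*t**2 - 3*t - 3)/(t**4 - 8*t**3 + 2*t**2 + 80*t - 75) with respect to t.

-215*log(t - 5)/64 - log(t - 1)/8 - 33*log(t + 3)/64 + 117/(8*t - 40) + C

Factor the denominator: (t - 5)**2*(t - 1)*(t + 3).
Partial-fraction decomposition: -33/(64*(t + 3)) - 1/(8*(t - 1)) - 215/(64*(t - 5)) - 117/(8*(t - 5)**2).
Integrate each term; A/(t−a) gives A·log|t−a|; A/(t−a)² gives −A/(t−a).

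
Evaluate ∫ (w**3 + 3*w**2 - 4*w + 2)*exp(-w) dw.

Use integration by parts with u = w**3 + 3*w**2 - 4*w + 2, dv = exp(-w) dw, so v = -exp(-w).
Apply parts 3 times (tabular method): alternate signs, differentiate u down to 0, integrate dv up.

(-w**3 - 6*w**2 - 8*w - 10)*exp(-w) + C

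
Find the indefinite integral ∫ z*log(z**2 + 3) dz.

z**2*log(z**2 + 3)/2 - z**2/2 + 3*log(z**2 + 3)/2 + C

Let u = z**2 + 3, so du = (2*z) dz.
The integral becomes (1/2)·∫ log(u) du; integrate by parts with u′=log(u), dv′=du.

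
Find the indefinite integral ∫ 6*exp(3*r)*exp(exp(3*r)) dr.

2*exp(exp(3*r)) + C

Let u = exp(3*r), so du = (3*exp(3*r)) dr.
Rewriting, the integral becomes 2·∫ e^u du = 2·e^u.
Substituting back, u = exp(3*r).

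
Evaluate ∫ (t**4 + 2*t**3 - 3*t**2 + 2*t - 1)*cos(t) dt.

Use integration by parts with u = t**4 + 2*t**3 - 3*t**2 + 2*t - 1, dv = cos(t) dt, so v = sin(t).
Apply parts 4 times (tabular method): alternate signs, differentiate u down to 0, integrate dv up.

t**4*sin(t) + 2*t**3*sin(t) + 4*t**3*cos(t) - 15*t**2*sin(t) + 6*t**2*cos(t) - 10*t*sin(t) - 30*t*cos(t) + 29*sin(t) - 10*cos(t) + C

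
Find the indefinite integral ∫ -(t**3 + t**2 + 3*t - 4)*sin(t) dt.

t**3*cos(t) - 3*t**2*sin(t) + t**2*cos(t) - 2*t*sin(t) - 3*t*cos(t) + 3*sin(t) - 6*cos(t) + C

Use integration by parts with u = t**3 + t**2 + 3*t - 4, dv = -sin(t) dt, so v = cos(t).
Apply parts 3 times (tabular method): alternate signs, differentiate u down to 0, integrate dv up.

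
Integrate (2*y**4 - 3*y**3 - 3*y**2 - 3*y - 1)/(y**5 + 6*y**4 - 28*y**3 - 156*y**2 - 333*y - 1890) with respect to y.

1817*log(y - 6)/6435 - 23*log(y + 5)/11 + 1426*log(y + 7)/377 + 17*log(y**2 + 9)/1305 - 292*atan(y/3)/1305 + C

Factor the denominator: (y - 6)*(y + 5)*(y + 7)*(y**2 + 9).
Partial-fraction decomposition: 2*(17*y - 438)/(1305*(y**2 + 9)) + 1426/(377*(y + 7)) - 23/(11*(y + 5)) + 1817/(6435*(y - 6)).
Integrate each term; A/(y−a) gives A·log|y−a|; the (By+D)/(y²+p²) term gives a log and an atan.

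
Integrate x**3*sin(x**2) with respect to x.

-x**2*cos(x**2)/2 + sin(x**2)/2 + C

Let u = x², du = 2x dx; rewrite as (1/2)∫ u^1·sin(1u) du.
Now integrate by parts 1 time.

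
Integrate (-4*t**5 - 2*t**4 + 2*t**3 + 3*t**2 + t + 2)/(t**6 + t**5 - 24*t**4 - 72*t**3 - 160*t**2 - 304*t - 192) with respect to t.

-8287*log(t - 6)/5600 - 4*log(t + 1)/105 + 23*log(t + 2)/32 - 1751*log(t + 4)/600 - 113*log(t**2 + 4)/800 + 121*atan(t/2)/400 + C

Factor the denominator: (t - 6)*(t + 1)*(t + 2)*(t + 4)*(t**2 + 4).
Partial-fraction decomposition: -(113*t - 242)/(400*(t**2 + 4)) - 1751/(600*(t + 4)) + 23/(32*(t + 2)) - 4/(105*(t + 1)) - 8287/(5600*(t - 6)).
Integrate each term; A/(t−a) gives A·log|t−a|; the (Bt+D)/(t²+p²) term gives a log and an atan.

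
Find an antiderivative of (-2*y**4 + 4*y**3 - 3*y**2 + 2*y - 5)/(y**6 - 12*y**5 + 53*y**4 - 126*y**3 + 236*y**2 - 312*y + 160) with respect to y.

-205*log(y - 5)/87 + 301*log(y - 4)/120 - 13*log(y - 2)/48 + log(y - 1)/15 + 121*log(y**2 + 4)/4640 + 259*atan(y/2)/2320 + C

Factor the denominator: (y - 5)*(y - 4)*(y - 2)*(y - 1)*(y**2 + 4).
Partial-fraction decomposition: (121*y + 518)/(2320*(y**2 + 4)) + 1/(15*(y - 1)) - 13/(48*(y - 2)) + 301/(120*(y - 4)) - 205/(87*(y - 5)).
Integrate each term; A/(y−a) gives A·log|y−a|; the (By+D)/(y²+p²) term gives a log and an atan.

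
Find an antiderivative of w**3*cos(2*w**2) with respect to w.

Let u = w², du = 2w dw; rewrite as (1/2)∫ u^1·cos(2u) du.
Now integrate by parts 1 time.

w**2*sin(2*w**2)/4 + cos(2*w**2)/8 + C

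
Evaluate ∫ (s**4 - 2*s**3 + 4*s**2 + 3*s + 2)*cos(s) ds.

Use integration by parts with u = s**4 - 2*s**3 + 4*s**2 + 3*s + 2, dv = cos(s) ds, so v = sin(s).
Apply parts 4 times (tabular method): alternate signs, differentiate u down to 0, integrate dv up.

s**4*sin(s) - 2*s**3*sin(s) + 4*s**3*cos(s) - 8*s**2*sin(s) - 6*s**2*cos(s) + 15*s*sin(s) - 16*s*cos(s) + 18*sin(s) + 15*cos(s) + C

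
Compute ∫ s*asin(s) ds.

s**2*asin(s)/2 + s*sqrt(-s**2 + 1)/4 - asin(s)/4 + C

Use integration by parts with u = arcsin(s), dv = s ds.
Then du = 1/sqrt(-s**2 + 1) ds.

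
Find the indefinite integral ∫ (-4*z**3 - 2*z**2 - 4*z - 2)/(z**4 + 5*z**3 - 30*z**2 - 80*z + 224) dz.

-153*log(z - 4)/88 + 25*log(z - 2)/54 + 119*log(z + 4)/72 - 1300*log(z + 7)/297 + C

Factor the denominator: (z - 4)*(z - 2)*(z + 4)*(z + 7).
Partial-fraction decomposition: -1300/(297*(z + 7)) + 119/(72*(z + 4)) + 25/(54*(z - 2)) - 153/(88*(z - 4)).
Integrate each term: A/(z−a) contributes A·log|z−a|.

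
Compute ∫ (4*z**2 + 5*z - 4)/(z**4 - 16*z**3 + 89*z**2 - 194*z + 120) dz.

17*log(z - 6) - 121*log(z - 5)/4 + 40*log(z - 4)/3 - log(z - 1)/12 + C

Factor the denominator: (z - 6)*(z - 5)*(z - 4)*(z - 1).
Partial-fraction decomposition: -1/(12*(z - 1)) + 40/(3*(z - 4)) - 121/(4*(z - 5)) + 17/(z - 6).
Integrate each term: A/(z−a) contributes A·log|z−a|.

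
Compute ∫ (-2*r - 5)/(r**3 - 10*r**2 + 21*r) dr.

Factor the denominator: r*(r - 7)*(r - 3).
Partial-fraction decomposition: 11/(12*(r - 3)) - 19/(28*(r - 7)) - 5/(21*r).
Integrate each term: A/(r−a) contributes A·log|r−a|.

-5*log(r)/21 - 19*log(r - 7)/28 + 11*log(r - 3)/12 + C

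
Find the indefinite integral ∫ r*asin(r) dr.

Use integration by parts with u = arcsin(r), dv = r dr.
Then du = 1/sqrt(-r**2 + 1) dr.

r**2*asin(r)/2 + r*sqrt(-r**2 + 1)/4 - asin(r)/4 + C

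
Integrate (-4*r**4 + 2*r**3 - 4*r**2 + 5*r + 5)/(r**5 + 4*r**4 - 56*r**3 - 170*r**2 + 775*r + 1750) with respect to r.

-23693*log(r - 5)/17640 - 101*log(r + 2)/735 + 287*log(r + 5)/60 - 2629*log(r + 7)/360 + 58/(21*r - 105) + C

Factor the denominator: (r - 5)**2*(r + 2)*(r + 5)*(r + 7).
Partial-fraction decomposition: -2629/(360*(r + 7)) + 287/(60*(r + 5)) - 101/(735*(r + 2)) - 23693/(17640*(r - 5)) - 58/(21*(r - 5)**2).
Integrate each term; A/(r−a) gives A·log|r−a|; A/(r−a)² gives −A/(r−a).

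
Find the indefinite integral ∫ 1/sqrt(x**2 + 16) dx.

Substitute x = 4·tan(θ), so dx = 4·sec(θ)^2 dθ and the radical becomes sqrt(x**2 + 16) = 4·sec(θ) by the Pythagorean identity.
Integrate the resulting trig expression in θ, then back-substitute tan(θ) = x/4, sec(θ) = sqrt(x**2 + 16)/4 (absorbing any constant into C).

log(x + sqrt(x**2 + 16)) + C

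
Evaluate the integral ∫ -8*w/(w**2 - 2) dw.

-4*log(w**2 - 2) + C

Let u = w**2 - 2, so du = (2*w) dw.
Rewriting, the integral becomes -4·∫ 1/u du = -4·log(u).
Substituting back, u = w**2 - 2.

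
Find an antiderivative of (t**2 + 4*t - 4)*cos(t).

Use integration by parts with u = t**2 + 4*t - 4, dv = cos(t) dt, so v = sin(t).
Apply parts 2 times (tabular method): alternate signs, differentiate u down to 0, integrate dv up.

t**2*sin(t) + 4*t*sin(t) + 2*t*cos(t) - 6*sin(t) + 4*cos(t) + C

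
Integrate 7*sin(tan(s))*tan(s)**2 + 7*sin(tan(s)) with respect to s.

Let u = tan(s), so du = (tan(s)**2 + 1) ds.
Rewriting, the integral becomes 7·∫ sin(u) du = 7·-cos(u).
Substituting back, u = tan(s).

-7*cos(tan(s)) + C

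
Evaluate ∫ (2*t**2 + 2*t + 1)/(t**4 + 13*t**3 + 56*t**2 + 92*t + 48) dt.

log(t + 1)/15 - 5*log(t + 2)/8 + 25*log(t + 4)/12 - 61*log(t + 6)/40 + C

Factor the denominator: (t + 1)*(t + 2)*(t + 4)*(t + 6).
Partial-fraction decomposition: -61/(40*(t + 6)) + 25/(12*(t + 4)) - 5/(8*(t + 2)) + 1/(15*(t + 1)).
Integrate each term: A/(t−a) contributes A·log|t−a|.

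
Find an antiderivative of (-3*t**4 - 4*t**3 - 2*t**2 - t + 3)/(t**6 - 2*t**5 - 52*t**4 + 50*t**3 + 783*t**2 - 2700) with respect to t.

Factor the denominator: (t - 6)*(t - 5)*(t - 2)*(t + 3)**2*(t + 5).
Partial-fraction decomposition: 1417/(3080*(t + 5)) - 28367/(86400*(t + 3)) + 49/(240*(t + 3)**2) - 29/(700*(t - 2)) + 809/(640*(t - 5)) - 1609/(1188*(t - 6)).
Integrate each term; A/(t−a) gives A·log|t−a|; A/(t−a)² gives −A/(t−a).

-1609*log(t - 6)/1188 + 809*log(t - 5)/640 - 29*log(t - 2)/700 - 28367*log(t + 3)/86400 + 1417*log(t + 5)/3080 - 49/(240*t + 720) + C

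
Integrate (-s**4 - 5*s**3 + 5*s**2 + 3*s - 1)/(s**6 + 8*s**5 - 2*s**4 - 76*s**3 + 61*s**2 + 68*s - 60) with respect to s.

-31*log(s - 2)/168 + 61*log(s - 1)/882 - log(s + 1)/48 + 109*log(s + 5)/1008 + 11*log(s + 6)/392 + 1/(84*s - 84) + C

Factor the denominator: (s - 2)*(s - 1)**2*(s + 1)*(s + 5)*(s + 6).
Partial-fraction decomposition: 11/(392*(s + 6)) + 109/(1008*(s + 5)) - 1/(48*(s + 1)) + 61/(882*(s - 1)) - 1/(84*(s - 1)**2) - 31/(168*(s - 2)).
Integrate each term; A/(s−a) gives A·log|s−a|; A/(s−a)² gives −A/(s−a).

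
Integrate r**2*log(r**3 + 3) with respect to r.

Let u = r**3 + 3, so du = (3*r**2) dr.
The integral becomes (1/3)·∫ log(u) du; integrate by parts with u′=log(u), dv′=du.

r**3*log(r**3 + 3)/3 - r**3/3 + log(r**3 + 3) + C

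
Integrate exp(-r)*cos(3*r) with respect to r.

3*exp(-r)*sin(3*r)/10 - exp(-r)*cos(3*r)/10 + C

Let I denote the integral. Integrate by parts with u = cos(3*r), dv = exp(-r) dr, so v = -exp(-r): I = -exp(-r)*cos(3*r) − 3·∫ exp(-r)*sin(3*r) dr.
Apply parts again with u = sin(3*r), dv = exp(-r) dr: ∫ exp(-r)*sin(3*r) dr = -exp(-r)*sin(3*r) + 3·I. Substituting back brings back I: I = 3*exp(-r)*sin(3*r) - exp(-r)*cos(3*r) − 9·I.
Solving for I: (1 + 9)·I equals the remaining terms, so I = (1/10)·(3*exp(-r)*sin(3*r) - exp(-r)*cos(3*r)).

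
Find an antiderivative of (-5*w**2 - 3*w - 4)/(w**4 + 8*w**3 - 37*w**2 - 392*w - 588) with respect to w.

Factor the denominator: (w - 7)*(w + 2)*(w + 6)*(w + 7).
Partial-fraction decomposition: 114/(35*(w + 7)) - 83/(26*(w + 6)) + 1/(10*(w + 2)) - 15/(91*(w - 7)).
Integrate each term: A/(w−a) contributes A·log|w−a|.

-15*log(w - 7)/91 + log(w + 2)/10 - 83*log(w + 6)/26 + 114*log(w + 7)/35 + C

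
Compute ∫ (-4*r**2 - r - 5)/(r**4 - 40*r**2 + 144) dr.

Factor the denominator: (r - 6)*(r - 2)*(r + 2)*(r + 6).
Partial-fraction decomposition: 143/(384*(r + 6)) - 19/(128*(r + 2)) + 23/(128*(r - 2)) - 155/(384*(r - 6)).
Integrate each term: A/(r−a) contributes A·log|r−a|.

-155*log(r - 6)/384 + 23*log(r - 2)/128 - 19*log(r + 2)/128 + 143*log(r + 6)/384 + C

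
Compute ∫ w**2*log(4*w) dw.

w**3*(log(w) + 2*log(2))/3 - w**3/9 + C

Use integration by parts with u = log(4*w), dv = w**2 dw.
Then du = 1/w dw and v = w**3/3.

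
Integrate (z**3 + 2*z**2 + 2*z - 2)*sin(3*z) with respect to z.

-z**3*cos(3*z)/3 + z**2*sin(3*z)/3 - 2*z**2*cos(3*z)/3 + 4*z*sin(3*z)/9 - 4*z*cos(3*z)/9 + 4*sin(3*z)/27 + 22*cos(3*z)/27 + C

Use integration by parts with u = z**3 + 2*z**2 + 2*z - 2, dv = sin(3*z) dz, so v = -cos(3*z)/3.
Apply parts 3 times (tabular method): alternate signs, differentiate u down to 0, integrate dv up.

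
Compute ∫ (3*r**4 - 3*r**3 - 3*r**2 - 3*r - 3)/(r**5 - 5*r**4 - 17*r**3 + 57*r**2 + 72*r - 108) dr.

Factor the denominator: (r - 6)*(r - 3)*(r - 1)*(r + 2)*(r + 3).
Partial-fraction decomposition: 101/(72*(r + 3)) - 21/(40*(r + 2)) - 3/(40*(r - 1)) - 41/(60*(r - 3)) + 1037/(360*(r - 6)).
Integrate each term: A/(r−a) contributes A·log|r−a|.

1037*log(r - 6)/360 - 41*log(r - 3)/60 - 3*log(r - 1)/40 - 21*log(r + 2)/40 + 101*log(r + 3)/72 + C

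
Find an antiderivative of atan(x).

Use integration by parts with u = arctan(x), dv = dx.
Then du = 1/(x**2 + 1) dx.

x*atan(x) - log(x**2 + 1)/2 + C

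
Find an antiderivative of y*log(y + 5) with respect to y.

y**2*log(y + 5)/2 - y**2/4 + 5*y/2 - 25*log(y + 5)/2 + C

Use integration by parts with u = log(y + 5), dv = y dy.
Then du = 1/(y + 5) dy and v = y**2/2.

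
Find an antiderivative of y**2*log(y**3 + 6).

y**3*log(y**3 + 6)/3 - y**3/3 + 2*log(y**3 + 6) + C

Let u = y**3 + 6, so du = (3*y**2) dy.
The integral becomes (1/3)·∫ log(u) du; integrate by parts with u′=log(u), dv′=du.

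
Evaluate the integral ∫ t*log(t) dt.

Use integration by parts with u = log(t), dv = t dt.
Then du = 1/t dt and v = t**2/2.

t**2*log(t)/2 - t**2/4 + C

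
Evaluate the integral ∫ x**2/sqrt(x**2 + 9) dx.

x*sqrt(x**2 + 9)/2 - 9*log(x + sqrt(x**2 + 9))/2 + C

Substitute x = 3·tan(θ), so dx = 3·sec(θ)^2 dθ and the radical becomes sqrt(x**2 + 9) = 3·sec(θ) by the Pythagorean identity.
Integrate the resulting trig expression in θ, then back-substitute tan(θ) = x/3, sec(θ) = sqrt(x**2 + 9)/3 (absorbing any constant into C).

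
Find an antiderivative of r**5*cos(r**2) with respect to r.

Let u = r², du = 2r dr; rewrite as (1/2)∫ u^2·cos(1u) du.
Now integrate by parts 2 times.

r**4*sin(r**2)/2 + r**2*cos(r**2) - sin(r**2) + C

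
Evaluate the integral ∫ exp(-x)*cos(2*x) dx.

Let I denote the integral. Integrate by parts with u = cos(2*x), dv = exp(-x) dx, so v = -exp(-x): I = -exp(-x)*cos(2*x) − 2·∫ exp(-x)*sin(2*x) dx.
Apply parts again with u = sin(2*x), dv = exp(-x) dx: ∫ exp(-x)*sin(2*x) dx = -exp(-x)*sin(2*x) + 2·I. Substituting back brings back I: I = 2*exp(-x)*sin(2*x) - exp(-x)*cos(2*x) − 4·I.
Solving for I: (1 + 4)·I equals the remaining terms, so I = (1/5)·(2*exp(-x)*sin(2*x) - exp(-x)*cos(2*x)).

2*exp(-x)*sin(2*x)/5 - exp(-x)*cos(2*x)/5 + C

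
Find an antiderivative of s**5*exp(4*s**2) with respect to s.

(8*s**4 - 4*s**2 + 1)*exp(4*s**2)/64 + C

Let u = s², du = 2s ds; rewrite as (1/2)∫ u^2·exp(4u) du.
Now integrate by parts 2 times.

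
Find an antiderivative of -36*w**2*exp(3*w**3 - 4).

Let u = 3*w**3 - 4, so du = (9*w**2) dw.
Rewriting, the integral becomes -4·∫ e^u du = -4·e^u.
Substituting back, u = 3*w**3 - 4.

-4*exp(3*w**3 - 4) + C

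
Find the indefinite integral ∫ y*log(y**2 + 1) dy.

Let u = y**2 + 1, so du = (2*y) dy.
The integral becomes (1/2)·∫ log(u) du; integrate by parts with u′=log(u), dv′=du.

y**2*log(y**2 + 1)/2 - y**2/2 + log(y**2 + 1)/2 + C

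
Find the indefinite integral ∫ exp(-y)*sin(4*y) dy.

-exp(-y)*sin(4*y)/17 - 4*exp(-y)*cos(4*y)/17 + C

Let I denote the integral. Integrate by parts with u = sin(4*y), dv = exp(-y) dy, so v = -exp(-y): I = -exp(-y)*sin(4*y) + 4·∫ exp(-y)*cos(4*y) dy.
Apply parts again with u = cos(4*y), dv = exp(-y) dy: ∫ exp(-y)*cos(4*y) dy = -exp(-y)*cos(4*y) − 4·I. Substituting back brings back I: I = -exp(-y)*sin(4*y) - 4*exp(-y)*cos(4*y) − 16·I.
Solving for I: (1 + 16)·I equals the remaining terms, so I = (1/17)·(-exp(-y)*sin(4*y) - 4*exp(-y)*cos(4*y)).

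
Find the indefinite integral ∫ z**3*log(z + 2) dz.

Use integration by parts with u = log(z + 2), dv = z**3 dz.
Then du = 1/(z + 2) dz and v = z**4/4.

z**4*log(z + 2)/4 - z**4/16 + z**3/6 - z**2/2 + 2*z - 4*log(z + 2) + C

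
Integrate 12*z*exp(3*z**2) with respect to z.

2*exp(3*z**2) + C

Let u = 3*z**2, so du = (6*z) dz.
Rewriting, the integral becomes 2·∫ e^u du = 2·e^u.
Substituting back, u = 3*z**2.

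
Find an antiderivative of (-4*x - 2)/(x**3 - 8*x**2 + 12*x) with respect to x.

-log(x)/6 - 13*log(x - 6)/12 + 5*log(x - 2)/4 + C

Factor the denominator: x*(x - 6)*(x - 2).
Partial-fraction decomposition: 5/(4*(x - 2)) - 13/(12*(x - 6)) - 1/(6*x).
Integrate each term: A/(x−a) contributes A·log|x−a|.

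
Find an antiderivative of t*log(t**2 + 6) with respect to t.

Let u = t**2 + 6, so du = (2*t) dt.
The integral becomes (1/2)·∫ log(u) du; integrate by parts with u′=log(u), dv′=du.

t**2*log(t**2 + 6)/2 - t**2/2 + 3*log(t**2 + 6) + C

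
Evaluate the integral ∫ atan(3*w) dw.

Use integration by parts with u = arctan(3*w), dv = dw.
Then du = 3/(9*w**2 + 1) dw.

w*atan(3*w) - log(9*w**2 + 1)/6 + C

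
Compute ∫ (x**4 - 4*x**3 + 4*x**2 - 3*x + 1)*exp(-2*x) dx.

Use integration by parts with u = x**4 - 4*x**3 + 4*x**2 - 3*x + 1, dv = exp(-2*x) dx, so v = -exp(-2*x)/2.
Apply parts 4 times (tabular method): alternate signs, differentiate u down to 0, integrate dv up.

(-x**4 + 2*x**3 - x**2 + 2*x)*exp(-2*x)/2 + C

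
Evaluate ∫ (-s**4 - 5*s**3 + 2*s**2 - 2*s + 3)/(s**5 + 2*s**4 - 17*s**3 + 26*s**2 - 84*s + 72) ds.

-67*log(s - 3)/78 + 3*log(s - 1)/70 - 43*log(s + 6)/840 - 69*log(s**2 + 4)/1040 - 201*atan(s/2)/520 + C

Factor the denominator: (s - 3)*(s - 1)*(s + 6)*(s**2 + 4).
Partial-fraction decomposition: -3*(23*s + 134)/(520*(s**2 + 4)) - 43/(840*(s + 6)) + 3/(70*(s - 1)) - 67/(78*(s - 3)).
Integrate each term; A/(s−a) gives A·log|s−a|; the (Bs+D)/(s²+p²) term gives a log and an atan.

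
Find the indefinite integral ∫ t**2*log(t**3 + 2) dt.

t**3*log(t**3 + 2)/3 - t**3/3 + 2*log(t**3 + 2)/3 + C

Let u = t**3 + 2, so du = (3*t**2) dt.
The integral becomes (1/3)·∫ log(u) du; integrate by parts with u′=log(u), dv′=du.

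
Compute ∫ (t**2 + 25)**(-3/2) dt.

Substitute t = 5·tan(θ), so dt = 5·sec(θ)^2 dθ and the radical becomes sqrt(t**2 + 25) = 5·sec(θ) by the Pythagorean identity.
Integrate the resulting trig expression in θ, then back-substitute tan(θ) = t/5, sec(θ) = sqrt(t**2 + 25)/5 (absorbing any constant into C).

t/(25*sqrt(t**2 + 25)) + C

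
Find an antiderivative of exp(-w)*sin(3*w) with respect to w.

Let I denote the integral. Integrate by parts with u = sin(3*w), dv = exp(-w) dw, so v = -exp(-w): I = -exp(-w)*sin(3*w) + 3·∫ exp(-w)*cos(3*w) dw.
Apply parts again with u = cos(3*w), dv = exp(-w) dw: ∫ exp(-w)*cos(3*w) dw = -exp(-w)*cos(3*w) − 3·I. Substituting back brings back I: I = -exp(-w)*sin(3*w) - 3*exp(-w)*cos(3*w) − 9·I.
Solving for I: (1 + 9)·I equals the remaining terms, so I = (1/10)·(-exp(-w)*sin(3*w) - 3*exp(-w)*cos(3*w)).

-exp(-w)*sin(3*w)/10 - 3*exp(-w)*cos(3*w)/10 + C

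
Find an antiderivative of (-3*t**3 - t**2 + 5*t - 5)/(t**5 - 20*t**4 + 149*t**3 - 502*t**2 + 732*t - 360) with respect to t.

12491*log(t - 6)/400 - 95*log(t - 5)/3 + 23*log(t - 2)/48 - log(t - 1)/25 + 659/(20*t - 120) + C

Factor the denominator: (t - 6)**2*(t - 5)*(t - 2)*(t - 1).
Partial-fraction decomposition: -1/(25*(t - 1)) + 23/(48*(t - 2)) - 95/(3*(t - 5)) + 12491/(400*(t - 6)) - 659/(20*(t - 6)**2).
Integrate each term; A/(t−a) gives A·log|t−a|; A/(t−a)² gives −A/(t−a).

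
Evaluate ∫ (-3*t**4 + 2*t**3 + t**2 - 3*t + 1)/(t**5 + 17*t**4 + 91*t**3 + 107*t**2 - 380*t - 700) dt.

-11*log(t - 2)/588 + 53*log(t + 2)/180 + 35419*log(t + 5)/882 - 1303*log(t + 7)/30 + 1042/(21*t + 105) + C

Factor the denominator: (t - 2)*(t + 2)*(t + 5)**2*(t + 7).
Partial-fraction decomposition: -1303/(30*(t + 7)) + 35419/(882*(t + 5)) - 1042/(21*(t + 5)**2) + 53/(180*(t + 2)) - 11/(588*(t - 2)).
Integrate each term; A/(t−a) gives A·log|t−a|; A/(t−a)² gives −A/(t−a).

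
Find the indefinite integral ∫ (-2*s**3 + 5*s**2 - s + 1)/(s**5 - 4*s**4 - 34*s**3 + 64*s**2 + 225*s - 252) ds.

Factor the denominator: (s - 7)*(s - 3)*(s - 1)*(s + 3)*(s + 4).
Partial-fraction decomposition: 213/(385*(s + 4)) - 103/(240*(s + 3)) + 1/(80*(s - 1)) + 11/(336*(s - 3)) - 149/(880*(s - 7)).
Integrate each term: A/(s−a) contributes A·log|s−a|.

-149*log(s - 7)/880 + 11*log(s - 3)/336 + log(s - 1)/80 - 103*log(s + 3)/240 + 213*log(s + 4)/385 + C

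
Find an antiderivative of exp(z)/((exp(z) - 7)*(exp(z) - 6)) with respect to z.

Let u = e^z, du = e^z dz.
The integral becomes ∫ du/((u-7)(u-6)); decompose into partial fractions.

log(exp(z) - 7) - log(exp(z) - 6) + C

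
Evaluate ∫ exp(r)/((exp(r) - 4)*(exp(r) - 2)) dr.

Let u = e^r, du = e^r dr.
The integral becomes ∫ du/((u-4)(u-2)); decompose into partial fractions.

log(exp(r) - 4)/2 - log(exp(r) - 2)/2 + C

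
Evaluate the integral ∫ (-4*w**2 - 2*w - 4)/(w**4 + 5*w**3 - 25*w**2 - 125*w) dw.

4*log(w)/125 - 57*log(w - 5)/250 + 49*log(w + 5)/250 + 47/(25*w + 125) + C

Factor the denominator: w*(w - 5)*(w + 5)**2.
Partial-fraction decomposition: 49/(250*(w + 5)) - 47/(25*(w + 5)**2) - 57/(250*(w - 5)) + 4/(125*w).
Integrate each term; A/(w−a) gives A·log|w−a|; A/(w−a)² gives −A/(w−a).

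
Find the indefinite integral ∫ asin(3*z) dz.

z*asin(3*z) + sqrt(-9*z**2 + 1)/3 + C

Use integration by parts with u = arcsin(3*z), dv = dz.
Then du = 3/sqrt(-9*z**2 + 1) dz.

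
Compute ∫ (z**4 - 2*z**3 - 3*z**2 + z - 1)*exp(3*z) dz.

Use integration by parts with u = z**4 - 2*z**3 - 3*z**2 + z - 1, dv = exp(3*z) dz, so v = exp(3*z)/3.
Apply parts 4 times (tabular method): alternate signs, differentiate u down to 0, integrate dv up.

(27*z**4 - 90*z**3 + 9*z**2 + 21*z - 34)*exp(3*z)/81 + C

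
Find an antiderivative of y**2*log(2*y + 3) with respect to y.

y**3*log(2*y + 3)/3 - y**3/9 + y**2/4 - 3*y/4 + 9*log(2*y + 3)/8 + C

Use integration by parts with u = log(2*y + 3), dv = y**2 dy.
Then du = 2/(2*y + 3) dy and v = y**3/3.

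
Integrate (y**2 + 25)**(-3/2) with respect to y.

y/(25*sqrt(y**2 + 25)) + C

Substitute y = 5·tan(θ), so dy = 5·sec(θ)^2 dθ and the radical becomes sqrt(y**2 + 25) = 5·sec(θ) by the Pythagorean identity.
Integrate the resulting trig expression in θ, then back-substitute tan(θ) = y/5, sec(θ) = sqrt(y**2 + 25)/5 (absorbing any constant into C).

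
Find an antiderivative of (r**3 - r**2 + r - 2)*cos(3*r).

Use integration by parts with u = r**3 - r**2 + r - 2, dv = cos(3*r) dr, so v = sin(3*r)/3.
Apply parts 3 times (tabular method): alternate signs, differentiate u down to 0, integrate dv up.

r**3*sin(3*r)/3 - r**2*sin(3*r)/3 + r**2*cos(3*r)/3 + r*sin(3*r)/9 - 2*r*cos(3*r)/9 - 16*sin(3*r)/27 + cos(3*r)/27 + C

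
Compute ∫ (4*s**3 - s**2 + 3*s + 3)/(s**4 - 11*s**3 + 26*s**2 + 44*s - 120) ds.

Factor the denominator: (s - 6)*(s - 5)*(s - 2)*(s + 2).
Partial-fraction decomposition: 39/(224*(s + 2)) + 37/(48*(s - 2)) - 493/(21*(s - 5)) + 849/(32*(s - 6)).
Integrate each term: A/(s−a) contributes A·log|s−a|.

849*log(s - 6)/32 - 493*log(s - 5)/21 + 37*log(s - 2)/48 + 39*log(s + 2)/224 + C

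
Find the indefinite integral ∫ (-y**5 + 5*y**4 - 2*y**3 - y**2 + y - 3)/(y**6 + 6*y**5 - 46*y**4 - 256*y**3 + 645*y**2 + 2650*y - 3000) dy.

-273*log(y - 5)/4400 - 113*log(y - 4)/2430 - log(y - 1)/3024 + 110114*log(y + 5)/6075 - 14643*log(y + 6)/770 + 6467/(540*y + 2700) + C

Factor the denominator: (y - 5)*(y - 4)*(y - 1)*(y + 5)**2*(y + 6).
Partial-fraction decomposition: -14643/(770*(y + 6)) + 110114/(6075*(y + 5)) - 6467/(540*(y + 5)**2) - 1/(3024*(y - 1)) - 113/(2430*(y - 4)) - 273/(4400*(y - 5)).
Integrate each term; A/(y−a) gives A·log|y−a|; A/(y−a)² gives −A/(y−a).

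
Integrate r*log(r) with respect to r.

Use integration by parts with u = log(r), dv = r dr.
Then du = 1/r dr and v = r**2/2.

r**2*log(r)/2 - r**2/4 + C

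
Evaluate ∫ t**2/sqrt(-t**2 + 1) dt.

-t*sqrt(-t**2 + 1)/2 + asin(t)/2 + C

Substitute t = sin(θ), so dt = cos(θ) dθ and the radical becomes sqrt(-t**2 + 1) = cos(θ) by the Pythagorean identity.
Integrate the resulting trig expression in θ, then back-substitute θ = asin(t), sin(θ) = t, cos(θ) = sqrt(-t**2 + 1) (absorbing any constant into C).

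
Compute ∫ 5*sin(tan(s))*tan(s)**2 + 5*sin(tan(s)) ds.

-5*cos(tan(s)) + C

Let u = tan(s), so du = (tan(s)**2 + 1) ds.
Rewriting, the integral becomes 5·∫ sin(u) du = 5·-cos(u).
Substituting back, u = tan(s).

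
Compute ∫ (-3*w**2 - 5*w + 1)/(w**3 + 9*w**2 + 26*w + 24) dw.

-log(w + 2)/2 + 11*log(w + 3) - 27*log(w + 4)/2 + C

Factor the denominator: (w + 2)*(w + 3)*(w + 4).
Partial-fraction decomposition: -27/(2*(w + 4)) + 11/(w + 3) - 1/(2*(w + 2)).
Integrate each term: A/(w−a) contributes A·log|w−a|.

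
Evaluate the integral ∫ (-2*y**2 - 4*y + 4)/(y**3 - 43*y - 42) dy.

-61*log(y - 7)/52 - 3*log(y + 1)/20 - 44*log(y + 6)/65 + C

Factor the denominator: (y - 7)*(y + 1)*(y + 6).
Partial-fraction decomposition: -44/(65*(y + 6)) - 3/(20*(y + 1)) - 61/(52*(y - 7)).
Integrate each term: A/(y−a) contributes A·log|y−a|.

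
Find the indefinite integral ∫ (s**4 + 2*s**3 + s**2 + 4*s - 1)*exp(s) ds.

(s**4 - 2*s**3 + 7*s**2 - 10*s + 9)*exp(s) + C

Use integration by parts with u = s**4 + 2*s**3 + s**2 + 4*s - 1, dv = exp(s) ds, so v = exp(s).
Apply parts 4 times (tabular method): alternate signs, differentiate u down to 0, integrate dv up.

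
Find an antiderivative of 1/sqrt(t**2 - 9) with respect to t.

log(t + sqrt(t**2 - 9)) + C

Substitute t = 3·sec(θ), so dt = 3·sec(θ)*tan(θ) dθ and the radical becomes sqrt(t**2 - 9) = 3·tan(θ) by the Pythagorean identity.
Integrate the resulting trig expression in θ, then back-substitute sec(θ) = t/3, tan(θ) = sqrt(t**2 - 9)/3 (absorbing any constant into C).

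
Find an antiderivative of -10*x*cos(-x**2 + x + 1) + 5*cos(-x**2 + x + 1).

Let u = x**2 - x - 1, so du = (2*x - 1) dx.
Rewriting, the integral becomes -5·∫ cos(u) du = -5·sin(u).
Substituting back, u = x**2 - x - 1.

5*sin(-x**2 + x + 1) + C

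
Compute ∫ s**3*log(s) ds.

Use integration by parts with u = log(s), dv = s**3 ds.
Then du = 1/s ds and v = s**4/4.

s**4*log(s)/4 - s**4/16 + C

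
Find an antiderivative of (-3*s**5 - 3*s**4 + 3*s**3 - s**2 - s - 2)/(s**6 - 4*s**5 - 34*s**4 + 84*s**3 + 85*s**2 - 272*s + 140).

Factor the denominator: (s - 7)*(s - 2)*(s - 1)**2*(s + 2)*(s + 5).
Partial-fraction decomposition: -7103/(9072*(s + 5)) + 5/(243*(s + 2)) - 77/(324*(s - 1)) - 7/(108*(s - 1)**2) + 32/(35*(s - 2)) - 56653/(19440*(s - 7)).
Integrate each term; A/(s−a) gives A·log|s−a|; A/(s−a)² gives −A/(s−a).

-56653*log(s - 7)/19440 + 32*log(s - 2)/35 - 77*log(s - 1)/324 + 5*log(s + 2)/243 - 7103*log(s + 5)/9072 + 7/(108*s - 108) + C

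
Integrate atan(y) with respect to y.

y*atan(y) - log(y**2 + 1)/2 + C

Use integration by parts with u = arctan(y), dv = dy.
Then du = 1/(y**2 + 1) dy.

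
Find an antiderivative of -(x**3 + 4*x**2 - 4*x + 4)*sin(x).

Use integration by parts with u = x**3 + 4*x**2 - 4*x + 4, dv = -sin(x) dx, so v = cos(x).
Apply parts 3 times (tabular method): alternate signs, differentiate u down to 0, integrate dv up.

x**3*cos(x) - 3*x**2*sin(x) + 4*x**2*cos(x) - 8*x*sin(x) - 10*x*cos(x) + 10*sin(x) - 4*cos(x) + C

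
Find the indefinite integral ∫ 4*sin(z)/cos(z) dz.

Let u = cos(z), so du = (-sin(z)) dz.
Rewriting, the integral becomes -4·∫ 1/u du = -4·log(u).
Substituting back, u = cos(z).

-4*log(cos(z)) + C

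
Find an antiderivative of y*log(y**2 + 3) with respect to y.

y**2*log(y**2 + 3)/2 - y**2/2 + 3*log(y**2 + 3)/2 + C

Let u = y**2 + 3, so du = (2*y) dy.
The integral becomes (1/2)·∫ log(u) du; integrate by parts with u′=log(u), dv′=du.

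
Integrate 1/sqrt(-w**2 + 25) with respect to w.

Substitute w = 5·sin(θ), so dw = 5·cos(θ) dθ and the radical becomes sqrt(-w**2 + 25) = 5·cos(θ) by the Pythagorean identity.
Integrate the resulting trig expression in θ, then back-substitute θ = asin(w/5), sin(θ) = w/5, cos(θ) = sqrt(-w**2 + 25)/5 (absorbing any constant into C).

asin(w/5) + C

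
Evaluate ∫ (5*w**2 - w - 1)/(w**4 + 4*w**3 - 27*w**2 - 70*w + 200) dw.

25*log(w - 4)/54 - 17*log(w - 2)/98 - 383*log(w + 5)/1323 - 43/(21*w + 105) + C

Factor the denominator: (w - 4)*(w - 2)*(w + 5)**2.
Partial-fraction decomposition: -383/(1323*(w + 5)) + 43/(21*(w + 5)**2) - 17/(98*(w - 2)) + 25/(54*(w - 4)).
Integrate each term; A/(w−a) gives A·log|w−a|; A/(w−a)² gives −A/(w−a).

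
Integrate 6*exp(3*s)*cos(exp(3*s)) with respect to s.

2*sin(exp(3*s)) + C

Let u = exp(3*s), so du = (3*exp(3*s)) ds.
Rewriting, the integral becomes 2·∫ cos(u) du = 2·sin(u).
Substituting back, u = exp(3*s).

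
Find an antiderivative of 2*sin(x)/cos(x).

Let u = cos(x), so du = (-sin(x)) dx.
Rewriting, the integral becomes -2·∫ 1/u du = -2·log(u).
Substituting back, u = cos(x).

-2*log(cos(x)) + C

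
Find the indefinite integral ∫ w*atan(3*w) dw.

Use integration by parts with u = arctan(3*w), dv = w dw.
Then du = 3/(9*w**2 + 1) dw.

w**2*atan(3*w)/2 - w/6 + atan(3*w)/18 + C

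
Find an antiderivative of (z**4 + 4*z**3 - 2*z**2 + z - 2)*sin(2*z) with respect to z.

-z**4*cos(2*z)/2 + z**3*sin(2*z) - 2*z**3*cos(2*z) + 3*z**2*sin(2*z) + 5*z**2*cos(2*z)/2 - 5*z*sin(2*z)/2 + 5*z*cos(2*z)/2 - 5*sin(2*z)/4 - cos(2*z)/4 + C

Use integration by parts with u = z**4 + 4*z**3 - 2*z**2 + z - 2, dv = sin(2*z) dz, so v = -cos(2*z)/2.
Apply parts 4 times (tabular method): alternate signs, differentiate u down to 0, integrate dv up.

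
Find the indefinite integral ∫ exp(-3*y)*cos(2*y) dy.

Let I denote the integral. Integrate by parts with u = cos(2*y), dv = exp(-3*y) dy, so v = -exp(-3*y)/3: I = -exp(-3*y)*cos(2*y)/3 − (2/3)·∫ exp(-3*y)*sin(2*y) dy.
Apply parts again with u = sin(2*y), dv = exp(-3*y) dy: ∫ exp(-3*y)*sin(2*y) dy = -exp(-3*y)*sin(2*y)/3 + (2/3)·I. Substituting back brings back I: I = 2*exp(-3*y)*sin(2*y)/9 - exp(-3*y)*cos(2*y)/3 − (4/9)·I.
Solving for I: (1 + 4/9)·I equals the remaining terms, so I = (9/13)·(2*exp(-3*y)*sin(2*y)/9 - exp(-3*y)*cos(2*y)/3).

2*exp(-3*y)*sin(2*y)/13 - 3*exp(-3*y)*cos(2*y)/13 + C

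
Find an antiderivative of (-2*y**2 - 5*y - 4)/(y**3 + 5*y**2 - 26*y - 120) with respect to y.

Factor the denominator: (y - 5)*(y + 4)*(y + 6).
Partial-fraction decomposition: -23/(11*(y + 6)) + 8/(9*(y + 4)) - 79/(99*(y - 5)).
Integrate each term: A/(y−a) contributes A·log|y−a|.

-79*log(y - 5)/99 + 8*log(y + 4)/9 - 23*log(y + 6)/11 + C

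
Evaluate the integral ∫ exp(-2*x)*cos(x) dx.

Let I denote the integral. Integrate by parts with u = cos(x), dv = exp(-2*x) dx, so v = -exp(-2*x)/2: I = -exp(-2*x)*cos(x)/2 − (1/2)·∫ exp(-2*x)*sin(x) dx.
Apply parts again with u = sin(x), dv = exp(-2*x) dx: ∫ exp(-2*x)*sin(x) dx = -exp(-2*x)*sin(x)/2 + (1/2)·I. Substituting back brings back I: I = exp(-2*x)*sin(x)/4 - exp(-2*x)*cos(x)/2 − (1/4)·I.
Solving for I: (1 + 1/4)·I equals the remaining terms, so I = (4/5)·(exp(-2*x)*sin(x)/4 - exp(-2*x)*cos(x)/2).

exp(-2*x)*sin(x)/5 - 2*exp(-2*x)*cos(x)/5 + C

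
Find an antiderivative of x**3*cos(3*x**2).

x**2*sin(3*x**2)/6 + cos(3*x**2)/18 + C

Let u = x², du = 2x dx; rewrite as (1/2)∫ u^1·cos(3u) du.
Now integrate by parts 1 time.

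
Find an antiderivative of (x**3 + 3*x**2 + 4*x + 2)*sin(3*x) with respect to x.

-x**3*cos(3*x)/3 + x**2*sin(3*x)/3 - x**2*cos(3*x) + 2*x*sin(3*x)/3 - 10*x*cos(3*x)/9 + 10*sin(3*x)/27 - 4*cos(3*x)/9 + C

Use integration by parts with u = x**3 + 3*x**2 + 4*x + 2, dv = sin(3*x) dx, so v = -cos(3*x)/3.
Apply parts 3 times (tabular method): alternate signs, differentiate u down to 0, integrate dv up.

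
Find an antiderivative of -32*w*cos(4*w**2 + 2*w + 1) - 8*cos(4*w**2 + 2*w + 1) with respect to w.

-4*sin(4*w**2 + 2*w + 1) + C

Let u = 4*w**2 + 2*w + 1, so du = (8*w + 2) dw.
Rewriting, the integral becomes -4·∫ cos(u) du = -4·sin(u).
Substituting back, u = 4*w**2 + 2*w + 1.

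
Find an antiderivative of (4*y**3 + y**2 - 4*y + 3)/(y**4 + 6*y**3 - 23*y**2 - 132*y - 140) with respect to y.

Factor the denominator: (y - 5)*(y + 2)**2*(y + 7).
Partial-fraction decomposition: 323/(75*(y + 7)) - 1434/(1225*(y + 2)) + 17/(35*(y + 2)**2) + 127/(147*(y - 5)).
Integrate each term; A/(y−a) gives A·log|y−a|; A/(y−a)² gives −A/(y−a).

127*log(y - 5)/147 - 1434*log(y + 2)/1225 + 323*log(y + 7)/75 - 17/(35*y + 70) + C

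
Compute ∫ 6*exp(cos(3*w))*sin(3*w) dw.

Let u = cos(3*w), so du = (-3*sin(3*w)) dw.
Rewriting, the integral becomes -2·∫ e^u du = -2·e^u.
Substituting back, u = cos(3*w).

-2*exp(cos(3*w)) + C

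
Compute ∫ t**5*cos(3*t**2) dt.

Let u = t², du = 2t dt; rewrite as (1/2)∫ u^2·cos(3u) du.
Now integrate by parts 2 times.

t**4*sin(3*t**2)/6 + t**2*cos(3*t**2)/9 - sin(3*t**2)/27 + C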